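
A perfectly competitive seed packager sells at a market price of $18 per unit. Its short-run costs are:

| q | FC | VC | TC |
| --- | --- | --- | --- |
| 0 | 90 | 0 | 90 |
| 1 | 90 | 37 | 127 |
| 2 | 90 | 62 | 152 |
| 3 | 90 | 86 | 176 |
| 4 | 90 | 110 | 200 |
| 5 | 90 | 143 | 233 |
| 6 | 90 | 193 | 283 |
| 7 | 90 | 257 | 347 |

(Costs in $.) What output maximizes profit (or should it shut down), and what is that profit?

Tabulate TR − TC: q=0: -90; q=1: -109; q=2: -116; q=3: -122; q=4: -128; q=5: -143; q=6: -175; q=7: -221.
Profit is highest at q = 0. Equivalently, the lowest AVC in the table is 110/4 ≈ $27.50 at q = 4, and P = $18 falls below it — price never covers variable cost, so the firm shuts down and loses only its fixed cost.

q = 0 (shut down); profit = -$90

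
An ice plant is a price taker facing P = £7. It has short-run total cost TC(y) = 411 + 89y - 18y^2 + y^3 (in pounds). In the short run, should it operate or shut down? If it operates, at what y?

From TC, MC = TC'(y) = 89 - 36y + 3y^2 and AVC = VC/y = 89 - 18y + y^2.
AVC is minimized where dAVC/dy = -18 + 2y = 0, at y = 9; min AVC = 89 - 18·9 + 9^2 = £8.
With P < min AVC (£7 < £8), every unit sold adds to the loss.
Shutting down limits the loss to fixed cost, £411.

Shut down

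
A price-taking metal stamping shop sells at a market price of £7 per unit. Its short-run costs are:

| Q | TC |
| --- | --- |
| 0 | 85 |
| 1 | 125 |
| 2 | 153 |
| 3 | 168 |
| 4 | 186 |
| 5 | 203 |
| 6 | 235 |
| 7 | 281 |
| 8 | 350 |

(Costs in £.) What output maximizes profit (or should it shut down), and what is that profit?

Q = 0 (shut down); profit = -£85

Compute π = P·Q − TC at each output: Q=0: -85; Q=1: -118; Q=2: -139; Q=3: -147; Q=4: -158; Q=5: -168; Q=6: -193; Q=7: -232; Q=8: -294.
Profit is highest at Q = 0. Equivalently, the lowest AVC in the table is 118/5 ≈ £23.60 at Q = 5, and P = £7 falls below it — price never covers variable cost, so the firm shuts down and loses only its fixed cost.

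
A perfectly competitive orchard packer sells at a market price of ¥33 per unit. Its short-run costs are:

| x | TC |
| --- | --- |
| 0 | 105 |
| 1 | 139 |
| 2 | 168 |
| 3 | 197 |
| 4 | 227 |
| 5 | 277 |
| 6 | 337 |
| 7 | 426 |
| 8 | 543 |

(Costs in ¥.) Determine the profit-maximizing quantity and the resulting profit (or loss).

x = 4; profit = -¥95

Profit at each row (π = 33x − TC): x=0: -105; x=1: -106; x=2: -102; x=3: -98; x=4: -95; x=5: -112; x=6: -139; x=7: -195; x=8: -279.
Profit is maximized at x = 4. AVC there is 122/4 = ¥30.50 ≤ P, so producing beats shutting down (which would give -¥105).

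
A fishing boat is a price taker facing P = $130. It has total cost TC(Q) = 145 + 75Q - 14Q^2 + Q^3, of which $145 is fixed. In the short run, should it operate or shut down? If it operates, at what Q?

From TC, MC = TC'(Q) = 75 - 28Q + 3Q^2 and AVC = VC/Q = 75 - 14Q + Q^2.
AVC hits its minimum where MC = AVC, at Q = 7, giving min AVC = 75 - 14·7 + 7^2 = $26.
Because $130 ≥ $26, revenue can cover variable cost; the firm operates.
Set P = MC: 130 = 75 - 28Q + 3Q^2 → -55 - 28Q + 3Q^2 = 0. The roots are Q = -5/3 and Q = 11; the profit-maximizing output is on the rising part of MC, so Q* = 11.
Check: AVC at Q = 11 is $42 ≤ P, so revenue covers variable cost.
Profit = P·Q − TC = 130·11 − 607 = $823.

Produce at Q = 11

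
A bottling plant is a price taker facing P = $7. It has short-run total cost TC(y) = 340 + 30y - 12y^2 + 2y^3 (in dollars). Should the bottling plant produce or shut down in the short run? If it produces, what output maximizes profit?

From TC, MC = TC'(y) = 30 - 24y + 6y^2 and AVC = VC/y = 30 - 12y + 2y^2.
AVC hits its minimum where MC = AVC, at y = 3, giving min AVC = 30 - 12·3 + 2·3^2 = $12.
With P < min AVC ($7 < $12), every unit sold adds to the loss.
The firm minimizes its loss by shutting down and losing only its fixed cost of $340.

Shut down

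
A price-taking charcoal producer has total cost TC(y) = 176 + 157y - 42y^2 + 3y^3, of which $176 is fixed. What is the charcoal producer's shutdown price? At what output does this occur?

$10 per unit, at y = 7

Short-run supply begins at min AVC. From VC = 157y - 42y^2 + 3y^3, AVC = 157 - 42y + 3y^2.
dAVC/dy = -42 + 6y = 0 gives y = 7. min AVC = 157 - 42·7 + 3·7^2 = 10.
The firm shuts down for any P below $10.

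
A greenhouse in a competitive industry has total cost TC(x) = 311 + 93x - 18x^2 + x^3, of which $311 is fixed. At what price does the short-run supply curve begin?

$12 per unit

Short-run supply begins at min AVC. From VC = 93x - 18x^2 + x^3, AVC = 93 - 18x + x^2.
At the minimum of AVC, MC = AVC. MC = 93 - 36x + 3x^2; setting MC = AVC gives 2x^2 - 18x = 0, so x = 9. min AVC = 12.
For P < $12 the firm produces nothing.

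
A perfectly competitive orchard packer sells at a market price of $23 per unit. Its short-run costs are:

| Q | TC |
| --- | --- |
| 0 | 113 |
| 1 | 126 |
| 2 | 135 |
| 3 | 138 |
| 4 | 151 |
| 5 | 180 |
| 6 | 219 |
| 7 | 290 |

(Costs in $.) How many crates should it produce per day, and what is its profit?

Q = 4; profit = -$59

Compute π = P·Q − TC at each output: Q=0: -113; Q=1: -103; Q=2: -89; Q=3: -69; Q=4: -59; Q=5: -65; Q=6: -81; Q=7: -129.
Profit is maximized at Q = 4. AVC there is 38/4 = $9.50 ≤ P, so producing beats shutting down (which would give -$113).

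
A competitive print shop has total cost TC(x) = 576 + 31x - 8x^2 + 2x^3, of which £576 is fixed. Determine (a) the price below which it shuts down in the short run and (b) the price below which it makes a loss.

Shutdown price = £23; break-even price = £151

Shutdown price = min AVC. AVC = 31 - 8x + 2x^2, with vertex at x = 2 and minimum £23.
ATC = 576/x + 31 - 8x + 2x^2. Setting dATC/dx = −576/x^2 − 8 + 4x = 0 gives x = 6 (since 4·6^3 − 8·6^2 = 576).
min ATC = 576/6 + 31 − 8·6 + 2·6^2 = £151. That is the break-even price.
For £23 ≤ P < £151 the firm produces at a loss; below £23 it shuts down.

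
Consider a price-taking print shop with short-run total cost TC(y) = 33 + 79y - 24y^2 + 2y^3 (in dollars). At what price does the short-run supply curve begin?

The firm shuts down when price falls below the minimum of average variable cost. AVC = VC/y = 79 - 24y + 2y^2.
dAVC/dy = -24 + 4y = 0 gives y = 6. min AVC = 79 - 24·6 + 2·6^2 = 7.
The firm shuts down for any P below $7.

$7 per unit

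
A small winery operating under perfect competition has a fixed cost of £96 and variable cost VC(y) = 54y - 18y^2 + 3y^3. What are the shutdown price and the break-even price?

Shutdown price = min AVC. AVC = 54 - 18y + 3y^2, with vertex at y = 3 and minimum £27.
ATC = 96/y + 54 - 18y + 3y^2. Setting dATC/dy = −96/y^2 − 18 + 6y = 0 gives y = 4 (since 6·4^3 − 18·4^2 = 96).
min ATC = 96/4 + 54 − 18·4 + 3·4^2 = £54. That is the break-even price.
Between these two prices the firm operates at a loss; above £54 it earns a profit.

Shutdown price = £27; break-even price = £54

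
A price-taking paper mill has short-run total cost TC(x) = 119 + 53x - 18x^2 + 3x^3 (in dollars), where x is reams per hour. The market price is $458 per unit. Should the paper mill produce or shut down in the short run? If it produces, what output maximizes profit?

Produce at x = 9

Strip out fixed cost: VC = 53x - 18x^2 + 3x^3. Then AVC = 53 - 18x + 3x^2 and MC = 53 - 36x + 9x^2.
The AVC parabola has its vertex at x = 18/6 = 3, where AVC = 53 - 18·3 + 3·3^2 = $26.
P = $458 exceeds min AVC = $26, so the firm stays open.
Solving P = MC: -405 - 36x + 9x^2 = 0 ⇒ x = -5 or 9. On the upward-sloping branch, x* = 9.
Check: AVC at x = 9 is $134 ≤ P, so revenue covers variable cost.
Profit = P·x − TC = 458·9 − 1325 = $2797.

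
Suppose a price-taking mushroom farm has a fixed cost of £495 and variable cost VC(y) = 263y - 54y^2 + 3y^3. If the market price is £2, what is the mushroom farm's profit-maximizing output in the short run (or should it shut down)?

Variable cost is VC = 263y - 54y^2 + 3y^3, so AVC = VC/y = 263 - 54y + 3y^2 and MC = dTC/dy = 263 - 108y + 9y^2.
AVC hits its minimum where MC = AVC, at y = 9, giving min AVC = 263 - 54·9 + 3·9^2 = £20.
P = £2 lies below min AVC = £20; no output level covers variable cost.
Shutting down limits the loss to fixed cost, £495.

Shut down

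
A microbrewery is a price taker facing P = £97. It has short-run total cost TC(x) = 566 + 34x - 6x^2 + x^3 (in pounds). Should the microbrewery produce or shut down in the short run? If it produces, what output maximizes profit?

Variable cost is VC = 34x - 6x^2 + x^3, so AVC = VC/x = 34 - 6x + x^2 and MC = dTC/dx = 34 - 12x + 3x^2.
The AVC parabola has its vertex at x = 6/2 = 3, where AVC = 34 - 6·3 + 3^2 = £25.
Because £97 ≥ £25, revenue can cover variable cost; the firm operates.
Set P = MC: 97 = 34 - 12x + 3x^2 → -63 - 12x + 3x^2 = 0. The roots are x = -3 and x = 7; the profit-maximizing output is on the rising part of MC, so x* = 7.
Check: AVC at x = 7 is £41 ≤ P, so revenue covers variable cost.
Profit = P·x − TC = 97·7 − 853 = -£174, a loss, but smaller than the £566 fixed cost the firm would lose by shutting down.

Produce at x = 7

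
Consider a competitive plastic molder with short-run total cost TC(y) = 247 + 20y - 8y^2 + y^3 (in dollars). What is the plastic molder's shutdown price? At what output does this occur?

The firm shuts down when price falls below the minimum of average variable cost. AVC = VC/y = 20 - 8y + y^2.
dAVC/dy = -8 + 2y = 0 gives y = 4. min AVC = 20 - 8·4 + 4^2 = 4.
So the shutdown price is $4.

$4 per unit, at y = 4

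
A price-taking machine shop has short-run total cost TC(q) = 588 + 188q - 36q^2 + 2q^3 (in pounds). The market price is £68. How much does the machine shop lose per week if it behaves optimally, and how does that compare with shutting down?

AVC = 188 - 36q + 2q^2 has its minimum £26 at q = 9; price £68 clears that bar, so the firm operates.
MC = 188 - 72q + 6q^2. Setting P = MC and taking the root on the rising branch gives q* = 10.
TR = 68·10 = 680. TC = 588 + 280 = 868. Profit = 680 − 868 = -£188.
Shutting down would mean losing the fixed cost of £588, so operating at a loss of £188 is better by £400.

Profit = -£188 at q = 10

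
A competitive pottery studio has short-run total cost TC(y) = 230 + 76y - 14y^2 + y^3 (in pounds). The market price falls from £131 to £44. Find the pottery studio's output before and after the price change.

Output falls from 11 to 8

MC = 76 - 28y + 3y^2; the shutdown threshold is min AVC = £27 (at y = 7).
With P = £131 above the shutdown price, P = MC gives y = 11.
At P = £44 ≥ min AVC, set P = MC: y = 8. The firm stays open but cuts output.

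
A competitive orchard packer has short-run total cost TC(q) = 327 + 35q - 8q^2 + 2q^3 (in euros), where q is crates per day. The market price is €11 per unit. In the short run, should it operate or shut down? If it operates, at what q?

Shut down

Variable cost is VC = 35q - 8q^2 + 2q^3, so AVC = VC/q = 35 - 8q + 2q^2 and MC = dTC/dq = 35 - 16q + 6q^2.
The AVC parabola has its vertex at q = 8/4 = 2, where AVC = 35 - 8·2 + 2·2^2 = €27.
Since P = €11 < min AVC = €27, price fails to cover variable cost at any output.
The firm minimizes its loss by shutting down and losing only its fixed cost of €327.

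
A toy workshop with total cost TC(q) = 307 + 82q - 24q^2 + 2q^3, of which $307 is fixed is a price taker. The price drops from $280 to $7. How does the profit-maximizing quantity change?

Output falls from 11 to 0 (the firm shuts down)

MC = 82 - 48q + 6q^2; the shutdown threshold is min AVC = $10 (at q = 6).
With P = $280 above the shutdown price, P = MC gives q = 11.
At P = $7 < min AVC = $10, price no longer covers variable cost at any output, so the firm shuts down: q = 0.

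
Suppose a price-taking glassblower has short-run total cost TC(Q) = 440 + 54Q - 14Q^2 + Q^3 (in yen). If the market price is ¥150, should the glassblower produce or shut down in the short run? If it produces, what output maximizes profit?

Strip out fixed cost: VC = 54Q - 14Q^2 + Q^3. Then AVC = 54 - 14Q + Q^2 and MC = 54 - 28Q + 3Q^2.
AVC is minimized where dAVC/dQ = -14 + 2Q = 0, at Q = 7; min AVC = 54 - 14·7 + 7^2 = ¥5.
P = ¥150 exceeds min AVC = ¥5, so the firm stays open.
Set P = MC: 150 = 54 - 28Q + 3Q^2 → -96 - 28Q + 3Q^2 = 0. The roots are Q = -8/3 and Q = 12; the profit-maximizing output is on the rising part of MC, so Q* = 12.
Check: AVC at Q = 12 is ¥30 ≤ P, so revenue covers variable cost.
Profit = P·Q − TC = 150·12 − 800 = ¥1000.

Produce at Q = 12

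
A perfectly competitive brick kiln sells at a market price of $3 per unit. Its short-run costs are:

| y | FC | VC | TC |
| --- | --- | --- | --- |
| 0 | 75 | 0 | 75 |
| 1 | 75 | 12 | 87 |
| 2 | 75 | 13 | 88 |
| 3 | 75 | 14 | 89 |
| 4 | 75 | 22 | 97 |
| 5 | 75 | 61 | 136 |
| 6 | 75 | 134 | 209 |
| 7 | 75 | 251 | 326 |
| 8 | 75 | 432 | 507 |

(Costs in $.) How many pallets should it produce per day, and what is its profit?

Compute π = P·y − TC at each output: y=0: -75; y=1: -84; y=2: -82; y=3: -80; y=4: -85; y=5: -121; y=6: -191; y=7: -305; y=8: -483.
Profit is highest at y = 0. Equivalently, the lowest AVC in the table is 14/3 ≈ $4.67 at y = 3, and P = $3 falls below it — price never covers variable cost, so the firm shuts down and loses only its fixed cost.

y = 0 (shut down); profit = -$75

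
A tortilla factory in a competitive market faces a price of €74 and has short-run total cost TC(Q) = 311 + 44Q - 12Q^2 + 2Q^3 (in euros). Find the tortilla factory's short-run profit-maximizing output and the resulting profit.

Profit = -€111 at Q = 5

AVC = 44 - 12Q + 2Q^2; min AVC = €26 at Q = 3. Since P = €74 ≥ min AVC, the firm produces.
With MC = 44 - 24Q + 6Q^2, P = MC on the upward-sloping part at Q* = 5.
TR = 74·5 = 370. TC = 311 + 170 = 481. Profit = 370 − 481 = -€111.
That loss of €111 beats the €311 the firm would lose by shutting down; producing recovers €200 of fixed cost.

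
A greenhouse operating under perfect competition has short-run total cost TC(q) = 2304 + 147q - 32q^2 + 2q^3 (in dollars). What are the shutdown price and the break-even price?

AVC = 147 - 32q + 2q^2; minimized at q = 8, giving min AVC = $19. That is the shutdown price.
ATC = 2304/q + 147 - 32q + 2q^2. Setting dATC/dq = −2304/q^2 − 32 + 4q = 0 gives q = 12 (since 4·12^3 − 32·12^2 = 2304).
min ATC = 2304/12 + 147 − 32·12 + 2·12^2 = $243. That is the break-even price.
For $19 ≤ P < $243 the firm produces at a loss; below $19 it shuts down.

Shutdown price = $19; break-even price = $243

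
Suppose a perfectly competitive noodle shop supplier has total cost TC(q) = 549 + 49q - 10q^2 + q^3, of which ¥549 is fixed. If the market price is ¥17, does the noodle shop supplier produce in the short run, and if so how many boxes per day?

Shut down

Strip out fixed cost: VC = 49q - 10q^2 + q^3. Then AVC = 49 - 10q + q^2 and MC = 49 - 20q + 3q^2.
The AVC parabola has its vertex at q = 10/2 = 5, where AVC = 49 - 10·5 + 5^2 = ¥24.
P = ¥17 lies below min AVC = ¥24; no output level covers variable cost.
The firm minimizes its loss by shutting down and losing only its fixed cost of ¥549.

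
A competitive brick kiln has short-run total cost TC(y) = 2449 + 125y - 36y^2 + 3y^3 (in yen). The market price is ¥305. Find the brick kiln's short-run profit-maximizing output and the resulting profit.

Profit = -¥49 at y = 10

AVC = 125 - 36y + 3y^2; min AVC = ¥17 at y = 6. Since P = ¥305 ≥ min AVC, the firm produces.
With MC = 125 - 72y + 9y^2, P = MC on the upward-sloping part at y* = 10.
TR = 305·10 = 3050. TC = 2449 + 650 = 3099. Profit = 3050 − 3099 = -¥49.
Shutting down would mean losing the fixed cost of ¥2449, so operating at a loss of ¥49 is better by ¥2400.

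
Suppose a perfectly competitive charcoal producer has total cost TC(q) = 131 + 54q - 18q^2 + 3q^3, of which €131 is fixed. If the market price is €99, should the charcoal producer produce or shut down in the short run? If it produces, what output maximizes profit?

Produce at q = 5

Variable cost is VC = 54q - 18q^2 + 3q^3, so AVC = VC/q = 54 - 18q + 3q^2 and MC = dTC/dq = 54 - 36q + 9q^2.
AVC hits its minimum where MC = AVC, at q = 3, giving min AVC = 54 - 18·3 + 3·3^2 = €27.
P = €99 exceeds min AVC = €27, so the firm stays open.
Set P = MC: 99 = 54 - 36q + 9q^2 → -45 - 36q + 9q^2 = 0. The roots are q = -1 and q = 5; the profit-maximizing output is on the rising part of MC, so q* = 5.
Check: AVC at q = 5 is €39 ≤ P, so revenue covers variable cost.
Profit = P·q − TC = 99·5 − 326 = €169.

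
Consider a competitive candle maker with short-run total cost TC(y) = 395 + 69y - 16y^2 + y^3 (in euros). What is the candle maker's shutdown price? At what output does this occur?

The firm shuts down when price falls below the minimum of average variable cost. AVC = VC/y = 69 - 16y + y^2.
At the minimum of AVC, MC = AVC. MC = 69 - 32y + 3y^2; setting MC = AVC gives 2y^2 - 16y = 0, so y = 8. min AVC = 5.
So the shutdown price is €5.

€5 per unit, at y = 8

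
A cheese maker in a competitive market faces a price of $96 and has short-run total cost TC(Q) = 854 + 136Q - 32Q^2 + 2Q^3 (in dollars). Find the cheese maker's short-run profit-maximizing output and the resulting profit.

Profit = -$54 at Q = 10

AVC = 136 - 32Q + 2Q^2 has its minimum $8 at Q = 8; price $96 clears that bar, so the firm operates.
MC = 136 - 64Q + 6Q^2. Setting P = MC and taking the root on the rising branch gives Q* = 10.
TR = 96·10 = 960. TC = 854 + 160 = 1014. Profit = 960 − 1014 = -$54.
That loss of $54 beats the $854 the firm would lose by shutting down; producing recovers $800 of fixed cost.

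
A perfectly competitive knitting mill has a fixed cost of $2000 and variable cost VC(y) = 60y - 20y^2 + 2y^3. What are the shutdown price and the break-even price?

Shutdown price = $10; break-even price = $260

Shutdown price = min AVC. AVC = 60 - 20y + 2y^2, with vertex at y = 5 and minimum $10.
ATC = 2000/y + 60 - 20y + 2y^2. Setting dATC/dy = −2000/y^2 − 20 + 4y = 0 gives y = 10 (since 4·10^3 − 20·10^2 = 2000).
min ATC = 2000/10 + 60 − 20·10 + 2·10^2 = $260. That is the break-even price.
For $10 ≤ P < $260 the firm produces at a loss; below $10 it shuts down.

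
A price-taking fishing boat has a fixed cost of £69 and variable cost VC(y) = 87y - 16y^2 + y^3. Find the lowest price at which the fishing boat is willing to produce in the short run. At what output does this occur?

£23 per unit, at y = 8

The firm shuts down when price falls below the minimum of average variable cost. AVC = VC/y = 87 - 16y + y^2.
At the minimum of AVC, MC = AVC. MC = 87 - 32y + 3y^2; setting MC = AVC gives 2y^2 - 16y = 0, so y = 8. min AVC = 23.
For P < £23 the firm produces nothing.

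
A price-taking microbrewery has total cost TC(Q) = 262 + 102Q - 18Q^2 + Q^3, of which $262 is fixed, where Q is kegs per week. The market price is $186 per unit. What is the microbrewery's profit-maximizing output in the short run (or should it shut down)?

Variable cost is VC = 102Q - 18Q^2 + Q^3, so AVC = VC/Q = 102 - 18Q + Q^2 and MC = dTC/dQ = 102 - 36Q + 3Q^2.
AVC is minimized where dAVC/dQ = -18 + 2Q = 0, at Q = 9; min AVC = 102 - 18·9 + 9^2 = $21.
P = $186 exceeds min AVC = $21, so the firm stays open.
Solving P = MC: -84 - 36Q + 3Q^2 = 0 ⇒ Q = -2 or 14. On the upward-sloping branch, Q* = 14.
Check: AVC at Q = 14 is $46 ≤ P, so revenue covers variable cost.
Profit = P·Q − TC = 186·14 − 906 = $1698.

Produce at Q = 14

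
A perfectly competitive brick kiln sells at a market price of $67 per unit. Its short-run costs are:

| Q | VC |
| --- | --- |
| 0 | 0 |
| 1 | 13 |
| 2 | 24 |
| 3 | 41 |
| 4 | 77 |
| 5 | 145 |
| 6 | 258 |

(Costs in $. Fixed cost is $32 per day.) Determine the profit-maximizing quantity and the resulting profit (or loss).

Q = 4; profit = $159

Tabulate TR − TC: Q=0: -32; Q=1: 22; Q=2: 78; Q=3: 128; Q=4: 159; Q=5: 158; Q=6: 112.
Profit is maximized at Q = 4. AVC there is 77/4 = $19.25 ≤ P, so producing beats shutting down (which would give -$32).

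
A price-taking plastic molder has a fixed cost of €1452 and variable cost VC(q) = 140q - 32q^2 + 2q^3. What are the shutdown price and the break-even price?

Shutdown price = €12; break-even price = €162

AVC = 140 - 32q + 2q^2; minimized at q = 8, giving min AVC = €12. That is the shutdown price.
ATC = 1452/q + 140 - 32q + 2q^2. Setting dATC/dq = −1452/q^2 − 32 + 4q = 0 gives q = 11 (since 4·11^3 − 32·11^2 = 1452).
min ATC = 1452/11 + 140 − 32·11 + 2·11^2 = €162. That is the break-even price.
Between these two prices the firm operates at a loss; above €162 it earns a profit.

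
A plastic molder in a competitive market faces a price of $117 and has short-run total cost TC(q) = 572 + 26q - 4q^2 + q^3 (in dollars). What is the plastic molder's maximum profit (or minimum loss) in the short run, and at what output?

Profit = -$82 at q = 7

AVC = 26 - 4q + q^2; min AVC = $22 at q = 2. Since P = $117 ≥ min AVC, the firm produces.
MC = 26 - 8q + 3q^2. Setting P = MC and taking the root on the rising branch gives q* = 7.
TR = 117·7 = 819. TC = 572 + 329 = 901. Profit = 819 − 901 = -$82.
That loss of $82 beats the $572 the firm would lose by shutting down; producing recovers $490 of fixed cost.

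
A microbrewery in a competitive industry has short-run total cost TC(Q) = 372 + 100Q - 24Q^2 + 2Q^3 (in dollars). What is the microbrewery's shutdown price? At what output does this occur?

The firm shuts down when price falls below the minimum of average variable cost. AVC = VC/Q = 100 - 24Q + 2Q^2.
dAVC/dQ = -24 + 4Q = 0 gives Q = 6. min AVC = 100 - 24·6 + 2·6^2 = 28.
So the shutdown price is $28.

$28 per unit, at Q = 6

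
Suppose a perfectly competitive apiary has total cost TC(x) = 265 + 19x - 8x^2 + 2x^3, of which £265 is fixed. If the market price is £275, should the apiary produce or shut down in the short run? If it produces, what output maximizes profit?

Produce at x = 8

Variable cost is VC = 19x - 8x^2 + 2x^3, so AVC = VC/x = 19 - 8x + 2x^2 and MC = dTC/dx = 19 - 16x + 6x^2.
AVC hits its minimum where MC = AVC, at x = 2, giving min AVC = 19 - 8·2 + 2·2^2 = £11.
Because £275 ≥ £11, revenue can cover variable cost; the firm operates.
P = MC gives -256 - 16x + 6x^2 = 0, with roots -16/3 and 8. Take the larger (rising MC): x* = 8.
Check: AVC at x = 8 is £83 ≤ P, so revenue covers variable cost.
Profit = P·x − TC = 275·8 − 929 = £1271.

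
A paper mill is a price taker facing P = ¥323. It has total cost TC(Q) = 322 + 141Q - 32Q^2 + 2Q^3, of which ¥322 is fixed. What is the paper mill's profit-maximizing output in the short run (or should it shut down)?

Variable cost is VC = 141Q - 32Q^2 + 2Q^3, so AVC = VC/Q = 141 - 32Q + 2Q^2 and MC = dTC/dQ = 141 - 64Q + 6Q^2.
The AVC parabola has its vertex at Q = 32/4 = 8, where AVC = 141 - 32·8 + 2·8^2 = ¥13.
Because ¥323 ≥ ¥13, revenue can cover variable cost; the firm operates.
Set P = MC: 323 = 141 - 64Q + 6Q^2 → -182 - 64Q + 6Q^2 = 0. The roots are Q = -7/3 and Q = 13; the profit-maximizing output is on the rising part of MC, so Q* = 13.
Check: AVC at Q = 13 is ¥63 ≤ P, so revenue covers variable cost.
Profit = P·Q − TC = 323·13 − 1141 = ¥3058.

Produce at Q = 13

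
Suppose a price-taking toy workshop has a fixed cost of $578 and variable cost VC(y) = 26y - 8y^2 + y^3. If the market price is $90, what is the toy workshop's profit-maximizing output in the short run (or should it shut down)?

Produce at y = 8

Variable cost is VC = 26y - 8y^2 + y^3, so AVC = VC/y = 26 - 8y + y^2 and MC = dTC/dy = 26 - 16y + 3y^2.
The AVC parabola has its vertex at y = 8/2 = 4, where AVC = 26 - 8·4 + 4^2 = $10.
Since P = $90 ≥ min AVC = $10, price covers variable cost and the firm should produce.
Set P = MC: 90 = 26 - 16y + 3y^2 → -64 - 16y + 3y^2 = 0. The roots are y = -8/3 and y = 8; the profit-maximizing output is on the rising part of MC, so y* = 8.
Check: AVC at y = 8 is $26 ≤ P, so revenue covers variable cost.
Profit = P·y − TC = 90·8 − 786 = -$66, a loss, but smaller than the $578 fixed cost the firm would lose by shutting down.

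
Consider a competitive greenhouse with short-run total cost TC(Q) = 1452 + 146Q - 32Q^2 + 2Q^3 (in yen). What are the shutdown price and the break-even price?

Shutdown price = ¥18; break-even price = ¥168

AVC = 146 - 32Q + 2Q^2; minimized at Q = 8, giving min AVC = ¥18. That is the shutdown price.
ATC = 1452/Q + 146 - 32Q + 2Q^2. Setting dATC/dQ = −1452/Q^2 − 32 + 4Q = 0 gives Q = 11 (since 4·11^3 − 32·11^2 = 1452).
min ATC = 1452/11 + 146 − 32·11 + 2·11^2 = ¥168. That is the break-even price.
Between these two prices the firm operates at a loss; above ¥168 it earns a profit.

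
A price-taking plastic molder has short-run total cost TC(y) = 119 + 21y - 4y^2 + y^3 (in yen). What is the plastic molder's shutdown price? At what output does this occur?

¥17 per unit, at y = 2

Short-run supply begins at min AVC. From VC = 21y - 4y^2 + y^3, AVC = 21 - 4y + y^2.
At the minimum of AVC, MC = AVC. MC = 21 - 8y + 3y^2; setting MC = AVC gives 2y^2 - 4y = 0, so y = 2. min AVC = 17.
The firm shuts down for any P below ¥17.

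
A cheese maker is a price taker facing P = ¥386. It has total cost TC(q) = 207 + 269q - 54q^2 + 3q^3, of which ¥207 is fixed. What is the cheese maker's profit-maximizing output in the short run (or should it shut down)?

Produce at q = 13

From TC, MC = TC'(q) = 269 - 108q + 9q^2 and AVC = VC/q = 269 - 54q + 3q^2.
AVC hits its minimum where MC = AVC, at q = 9, giving min AVC = 269 - 54·9 + 3·9^2 = ¥26.
P = ¥386 exceeds min AVC = ¥26, so the firm stays open.
P = MC gives -117 - 108q + 9q^2 = 0, with roots -1 and 13. Take the larger (rising MC): q* = 13.
Check: AVC at q = 13 is ¥74 ≤ P, so revenue covers variable cost.
Profit = P·q − TC = 386·13 − 1169 = ¥3849.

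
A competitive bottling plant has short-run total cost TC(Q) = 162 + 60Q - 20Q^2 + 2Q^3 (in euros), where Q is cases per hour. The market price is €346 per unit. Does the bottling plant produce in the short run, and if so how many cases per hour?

Produce at Q = 11

Variable cost is VC = 60Q - 20Q^2 + 2Q^3, so AVC = VC/Q = 60 - 20Q + 2Q^2 and MC = dTC/dQ = 60 - 40Q + 6Q^2.
AVC is minimized where dAVC/dQ = -20 + 4Q = 0, at Q = 5; min AVC = 60 - 20·5 + 2·5^2 = €10.
P = €346 exceeds min AVC = €10, so the firm stays open.
P = MC gives -286 - 40Q + 6Q^2 = 0, with roots -13/3 and 11. Take the larger (rising MC): Q* = 11.
Check: AVC at Q = 11 is €82 ≤ P, so revenue covers variable cost.
Profit = P·Q − TC = 346·11 − 1064 = €2742.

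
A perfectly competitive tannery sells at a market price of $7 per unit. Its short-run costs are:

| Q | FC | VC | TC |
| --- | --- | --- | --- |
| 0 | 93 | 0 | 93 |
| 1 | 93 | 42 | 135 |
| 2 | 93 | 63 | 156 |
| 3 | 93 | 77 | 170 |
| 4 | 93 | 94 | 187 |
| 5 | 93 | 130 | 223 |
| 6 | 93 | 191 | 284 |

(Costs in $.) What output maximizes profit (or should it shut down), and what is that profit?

Q = 0 (shut down); profit = -$93

Profit at each row (π = 7Q − TC): Q=0: -93; Q=1: -128; Q=2: -142; Q=3: -149; Q=4: -159; Q=5: -188; Q=6: -242.
Profit is highest at Q = 0. Equivalently, the lowest AVC in the table is 94/4 ≈ $23.50 at Q = 4, and P = $7 falls below it — price never covers variable cost, so the firm shuts down and loses only its fixed cost.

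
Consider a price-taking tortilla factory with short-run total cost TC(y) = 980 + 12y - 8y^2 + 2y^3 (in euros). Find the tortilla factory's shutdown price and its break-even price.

Shutdown price = min AVC. AVC = 12 - 8y + 2y^2, with vertex at y = 2 and minimum €4.
ATC = 980/y + 12 - 8y + 2y^2. Setting dATC/dy = −980/y^2 − 8 + 4y = 0 gives y = 7 (since 4·7^3 − 8·7^2 = 980).
min ATC = 980/7 + 12 − 8·7 + 2·7^2 = €194. That is the break-even price.
Between these two prices the firm operates at a loss; above €194 it earns a profit.

Shutdown price = €4; break-even price = €194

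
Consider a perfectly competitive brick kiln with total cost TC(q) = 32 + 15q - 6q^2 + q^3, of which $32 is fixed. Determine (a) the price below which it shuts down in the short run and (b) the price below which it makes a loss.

Shutdown price = $6; break-even price = $15

Shutdown price = min AVC. AVC = 15 - 6q + q^2, with vertex at q = 3 and minimum $6.
ATC = 32/q + 15 - 6q + q^2. Setting dATC/dq = −32/q^2 − 6 + 2q = 0 gives q = 4 (since 2·4^3 − 6·4^2 = 32).
min ATC = 32/4 + 15 − 6·4 + 4^2 = $15. That is the break-even price.
For $6 ≤ P < $15 the firm produces at a loss; below $6 it shuts down.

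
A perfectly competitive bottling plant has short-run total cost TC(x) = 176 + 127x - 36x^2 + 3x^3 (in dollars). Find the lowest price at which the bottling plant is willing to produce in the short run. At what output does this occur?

The shutdown price is the minimum of AVC. VC = 127x - 36x^2 + 3x^3, so AVC = 127 - 36x + 3x^2.
dAVC/dx = -36 + 6x = 0 gives x = 6. min AVC = 127 - 36·6 + 3·6^2 = 19.
So the shutdown price is $19.

$19 per unit, at x = 6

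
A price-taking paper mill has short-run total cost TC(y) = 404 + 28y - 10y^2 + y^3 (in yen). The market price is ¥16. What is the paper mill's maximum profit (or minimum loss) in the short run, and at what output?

Profit = -¥332 at y = 6

AVC = 28 - 10y + y^2; min AVC = ¥3 at y = 5. Since P = ¥16 ≥ min AVC, the firm produces.
With MC = 28 - 20y + 3y^2, P = MC on the upward-sloping part at y* = 6.
TR = 16·6 = 96. TC = 404 + 24 = 428. Profit = 96 − 428 = -¥332.
By producing, the firm covers all variable cost plus ¥72 of fixed cost; shutting down would lose the full ¥404.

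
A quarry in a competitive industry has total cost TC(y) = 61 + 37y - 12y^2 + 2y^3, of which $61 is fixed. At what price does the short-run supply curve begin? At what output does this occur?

The firm shuts down when price falls below the minimum of average variable cost. AVC = VC/y = 37 - 12y + 2y^2.
dAVC/dy = -12 + 4y = 0 gives y = 3. min AVC = 37 - 12·3 + 2·3^2 = 19.
For P < $19 the firm produces nothing.

$19 per unit, at y = 3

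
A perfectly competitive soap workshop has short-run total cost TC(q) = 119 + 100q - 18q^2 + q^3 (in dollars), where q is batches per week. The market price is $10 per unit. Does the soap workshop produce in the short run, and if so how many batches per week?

Shut down

Variable cost is VC = 100q - 18q^2 + q^3, so AVC = VC/q = 100 - 18q + q^2 and MC = dTC/dq = 100 - 36q + 3q^2.
AVC hits its minimum where MC = AVC, at q = 9, giving min AVC = 100 - 18·9 + 9^2 = $19.
P = $10 lies below min AVC = $19; no output level covers variable cost.
The firm minimizes its loss by shutting down and losing only its fixed cost of $119.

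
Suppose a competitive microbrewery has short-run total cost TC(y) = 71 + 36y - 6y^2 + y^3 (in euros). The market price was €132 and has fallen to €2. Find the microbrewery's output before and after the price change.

Output falls from 8 to 0 (the firm shuts down)

MC = 36 - 12y + 3y^2; the shutdown threshold is min AVC = €27 (at y = 3).
At P = €132 ≥ min AVC, set P = MC on the rising branch: y = 8.
At P = €2 < min AVC = €27, price no longer covers variable cost at any output, so the firm shuts down: y = 0.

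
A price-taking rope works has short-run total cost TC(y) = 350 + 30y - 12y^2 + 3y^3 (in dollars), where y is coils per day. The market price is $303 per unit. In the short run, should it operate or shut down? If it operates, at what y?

Produce at y = 7

Variable cost is VC = 30y - 12y^2 + 3y^3, so AVC = VC/y = 30 - 12y + 3y^2 and MC = dTC/dy = 30 - 24y + 9y^2.
The AVC parabola has its vertex at y = 12/6 = 2, where AVC = 30 - 12·2 + 3·2^2 = $18.
Since P = $303 ≥ min AVC = $18, price covers variable cost and the firm should produce.
Set P = MC: 303 = 30 - 24y + 9y^2 → -273 - 24y + 9y^2 = 0. The roots are y = -13/3 and y = 7; the profit-maximizing output is on the rising part of MC, so y* = 7.
Check: AVC at y = 7 is $93 ≤ P, so revenue covers variable cost.
Profit = P·y − TC = 303·7 − 1001 = $1120.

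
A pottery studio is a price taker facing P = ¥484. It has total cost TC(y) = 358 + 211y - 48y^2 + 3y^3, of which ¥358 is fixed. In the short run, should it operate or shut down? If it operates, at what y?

Produce at y = 13

Variable cost is VC = 211y - 48y^2 + 3y^3, so AVC = VC/y = 211 - 48y + 3y^2 and MC = dTC/dy = 211 - 96y + 9y^2.
AVC is minimized where dAVC/dy = -48 + 6y = 0, at y = 8; min AVC = 211 - 48·8 + 3·8^2 = ¥19.
P = ¥484 exceeds min AVC = ¥19, so the firm stays open.
Set P = MC: 484 = 211 - 96y + 9y^2 → -273 - 96y + 9y^2 = 0. The roots are y = -7/3 and y = 13; the profit-maximizing output is on the rising part of MC, so y* = 13.
Check: AVC at y = 13 is ¥94 ≤ P, so revenue covers variable cost.
Profit = P·y − TC = 484·13 − 1580 = ¥4712.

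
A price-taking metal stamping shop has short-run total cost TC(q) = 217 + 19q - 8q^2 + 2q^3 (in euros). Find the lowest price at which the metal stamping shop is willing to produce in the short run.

€11 per unit

The firm shuts down when price falls below the minimum of average variable cost. AVC = VC/q = 19 - 8q + 2q^2.
dAVC/dq = -8 + 4q = 0 gives q = 2. min AVC = 19 - 8·2 + 2·2^2 = 11.
The firm shuts down for any P below €11.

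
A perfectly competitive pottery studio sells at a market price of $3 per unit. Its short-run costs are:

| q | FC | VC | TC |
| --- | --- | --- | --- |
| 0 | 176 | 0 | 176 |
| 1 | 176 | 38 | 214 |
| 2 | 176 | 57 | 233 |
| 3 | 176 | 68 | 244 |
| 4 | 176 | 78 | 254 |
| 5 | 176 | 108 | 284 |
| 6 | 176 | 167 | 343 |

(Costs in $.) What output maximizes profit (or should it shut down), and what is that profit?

Tabulate TR − TC: q=0: -176; q=1: -211; q=2: -227; q=3: -235; q=4: -242; q=5: -269; q=6: -325.
Profit is highest at q = 0. Equivalently, the lowest AVC in the table is 78/4 ≈ $19.50 at q = 4, and P = $3 falls below it — price never covers variable cost, so the firm shuts down and loses only its fixed cost.

q = 0 (shut down); profit = -$176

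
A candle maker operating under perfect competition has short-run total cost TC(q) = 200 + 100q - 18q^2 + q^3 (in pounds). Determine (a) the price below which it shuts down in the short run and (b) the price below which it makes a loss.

Shutdown price = min AVC. AVC = 100 - 18q + q^2, with vertex at q = 9 and minimum £19.
ATC = 200/q + 100 - 18q + q^2. Setting dATC/dq = −200/q^2 − 18 + 2q = 0 gives q = 10 (since 2·10^3 − 18·10^2 = 200).
min ATC = 200/10 + 100 − 18·10 + 10^2 = £40. That is the break-even price.
For £19 ≤ P < £40 the firm produces at a loss; below £19 it shuts down.

Shutdown price = £19; break-even price = £40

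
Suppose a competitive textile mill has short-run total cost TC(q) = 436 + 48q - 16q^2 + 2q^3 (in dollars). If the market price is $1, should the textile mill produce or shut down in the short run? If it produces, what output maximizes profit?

Shut down

Strip out fixed cost: VC = 48q - 16q^2 + 2q^3. Then AVC = 48 - 16q + 2q^2 and MC = 48 - 32q + 6q^2.
The AVC parabola has its vertex at q = 16/4 = 4, where AVC = 48 - 16·4 + 2·4^2 = $16.
With P < min AVC ($1 < $16), every unit sold adds to the loss.
The firm minimizes its loss by shutting down and losing only its fixed cost of $436.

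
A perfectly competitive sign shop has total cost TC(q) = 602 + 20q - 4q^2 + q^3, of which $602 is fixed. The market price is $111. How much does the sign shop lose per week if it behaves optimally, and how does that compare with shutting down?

AVC = 20 - 4q + q^2 has its minimum $16 at q = 2; price $111 clears that bar, so the firm operates.
MC = 20 - 8q + 3q^2. Setting P = MC and taking the root on the rising branch gives q* = 7.
TR = 111·7 = 777. TC = 602 + 287 = 889. Profit = 777 − 889 = -$112.
Shutting down would mean losing the fixed cost of $602, so operating at a loss of $112 is better by $490.

Profit = -$112 at q = 7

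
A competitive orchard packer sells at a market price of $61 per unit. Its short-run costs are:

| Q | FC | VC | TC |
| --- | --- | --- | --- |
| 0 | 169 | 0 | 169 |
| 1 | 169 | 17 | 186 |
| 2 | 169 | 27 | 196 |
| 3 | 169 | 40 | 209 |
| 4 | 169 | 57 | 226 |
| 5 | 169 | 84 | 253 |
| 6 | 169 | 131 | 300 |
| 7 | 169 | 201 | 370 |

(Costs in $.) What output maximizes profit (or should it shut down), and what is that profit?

Q = 6; profit = $66

Profit at each row (π = 61Q − TC): Q=0: -169; Q=1: -125; Q=2: -74; Q=3: -26; Q=4: 18; Q=5: 52; Q=6: 66; Q=7: 57.
Profit is maximized at Q = 6. AVC there is 131/6 = $21.83 ≤ P, so producing beats shutting down (which would give -$169).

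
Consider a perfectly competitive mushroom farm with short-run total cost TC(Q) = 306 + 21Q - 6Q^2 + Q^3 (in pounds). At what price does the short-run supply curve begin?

The firm shuts down when price falls below the minimum of average variable cost. AVC = VC/Q = 21 - 6Q + Q^2.
dAVC/dQ = -6 + 2Q = 0 gives Q = 3. min AVC = 21 - 6·3 + 3^2 = 12.
For P < £12 the firm produces nothing.

£12 per unit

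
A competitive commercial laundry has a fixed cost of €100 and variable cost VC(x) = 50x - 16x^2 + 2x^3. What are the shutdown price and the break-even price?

Shutdown price = €18; break-even price = €40

Shutdown price = min AVC. AVC = 50 - 16x + 2x^2, with vertex at x = 4 and minimum €18.
ATC = 100/x + 50 - 16x + 2x^2. Setting dATC/dx = −100/x^2 − 16 + 4x = 0 gives x = 5 (since 4·5^3 − 16·5^2 = 100).
min ATC = 100/5 + 50 − 16·5 + 2·5^2 = €40. That is the break-even price.
For €18 ≤ P < €40 the firm produces at a loss; below €18 it shuts down.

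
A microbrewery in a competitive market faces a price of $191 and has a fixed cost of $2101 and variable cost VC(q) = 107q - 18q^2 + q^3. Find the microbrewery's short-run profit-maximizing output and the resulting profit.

Profit = -$141 at q = 14

AVC = 107 - 18q + q^2; min AVC = $26 at q = 9. Since P = $191 ≥ min AVC, the firm produces.
With MC = 107 - 36q + 3q^2, P = MC on the upward-sloping part at q* = 14.
TR = 191·14 = 2674. TC = 2101 + 714 = 2815. Profit = 2674 − 2815 = -$141.
That loss of $141 beats the $2101 the firm would lose by shutting down; producing recovers $1960 of fixed cost.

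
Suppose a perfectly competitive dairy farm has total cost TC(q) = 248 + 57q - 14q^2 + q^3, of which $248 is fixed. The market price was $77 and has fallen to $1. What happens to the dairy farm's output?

AVC = 57 - 14q + q^2, minimized at q = 7 where min AVC = $8. MC = 57 - 28q + 3q^2.
At P = $77 ≥ min AVC, set P = MC on the rising branch: q = 10.
At P = $1 < min AVC = $8, price no longer covers variable cost at any output, so the firm shuts down: q = 0.

Output falls from 10 to 0 (the firm shuts down)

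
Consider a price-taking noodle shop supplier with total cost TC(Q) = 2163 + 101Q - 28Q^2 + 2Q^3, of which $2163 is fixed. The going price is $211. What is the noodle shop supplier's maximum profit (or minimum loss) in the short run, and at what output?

AVC = 101 - 28Q + 2Q^2 has its minimum $3 at Q = 7; price $211 clears that bar, so the firm operates.
MC = 101 - 56Q + 6Q^2. Setting P = MC and taking the root on the rising branch gives Q* = 11.
TR = 211·11 = 2321. TC = 2163 + 385 = 2548. Profit = 2321 − 2548 = -$227.
That loss of $227 beats the $2163 the firm would lose by shutting down; producing recovers $1936 of fixed cost.

Profit = -$227 at Q = 11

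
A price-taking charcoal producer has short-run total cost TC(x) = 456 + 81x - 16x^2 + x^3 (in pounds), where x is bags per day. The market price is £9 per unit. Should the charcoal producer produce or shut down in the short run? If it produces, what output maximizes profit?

Shut down

Strip out fixed cost: VC = 81x - 16x^2 + x^3. Then AVC = 81 - 16x + x^2 and MC = 81 - 32x + 3x^2.
AVC is minimized where dAVC/dx = -16 + 2x = 0, at x = 8; min AVC = 81 - 16·8 + 8^2 = £17.
With P < min AVC (£9 < £17), every unit sold adds to the loss.
The firm minimizes its loss by shutting down and losing only its fixed cost of £456.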